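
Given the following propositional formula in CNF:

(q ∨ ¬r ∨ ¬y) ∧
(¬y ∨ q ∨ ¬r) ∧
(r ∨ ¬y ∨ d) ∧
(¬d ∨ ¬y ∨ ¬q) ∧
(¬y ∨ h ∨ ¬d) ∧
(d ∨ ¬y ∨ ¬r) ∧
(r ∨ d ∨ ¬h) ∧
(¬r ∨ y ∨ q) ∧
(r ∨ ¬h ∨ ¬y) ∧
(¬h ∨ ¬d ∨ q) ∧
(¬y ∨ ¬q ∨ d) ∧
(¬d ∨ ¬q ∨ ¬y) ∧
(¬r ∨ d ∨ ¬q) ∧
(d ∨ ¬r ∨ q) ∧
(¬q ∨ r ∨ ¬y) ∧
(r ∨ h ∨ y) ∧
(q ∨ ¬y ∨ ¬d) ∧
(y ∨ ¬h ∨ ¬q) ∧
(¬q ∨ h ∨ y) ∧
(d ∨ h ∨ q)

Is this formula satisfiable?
No

No, the formula is not satisfiable.

No assignment of truth values to the variables can make all 20 clauses true simultaneously.

The formula is UNSAT (unsatisfiable).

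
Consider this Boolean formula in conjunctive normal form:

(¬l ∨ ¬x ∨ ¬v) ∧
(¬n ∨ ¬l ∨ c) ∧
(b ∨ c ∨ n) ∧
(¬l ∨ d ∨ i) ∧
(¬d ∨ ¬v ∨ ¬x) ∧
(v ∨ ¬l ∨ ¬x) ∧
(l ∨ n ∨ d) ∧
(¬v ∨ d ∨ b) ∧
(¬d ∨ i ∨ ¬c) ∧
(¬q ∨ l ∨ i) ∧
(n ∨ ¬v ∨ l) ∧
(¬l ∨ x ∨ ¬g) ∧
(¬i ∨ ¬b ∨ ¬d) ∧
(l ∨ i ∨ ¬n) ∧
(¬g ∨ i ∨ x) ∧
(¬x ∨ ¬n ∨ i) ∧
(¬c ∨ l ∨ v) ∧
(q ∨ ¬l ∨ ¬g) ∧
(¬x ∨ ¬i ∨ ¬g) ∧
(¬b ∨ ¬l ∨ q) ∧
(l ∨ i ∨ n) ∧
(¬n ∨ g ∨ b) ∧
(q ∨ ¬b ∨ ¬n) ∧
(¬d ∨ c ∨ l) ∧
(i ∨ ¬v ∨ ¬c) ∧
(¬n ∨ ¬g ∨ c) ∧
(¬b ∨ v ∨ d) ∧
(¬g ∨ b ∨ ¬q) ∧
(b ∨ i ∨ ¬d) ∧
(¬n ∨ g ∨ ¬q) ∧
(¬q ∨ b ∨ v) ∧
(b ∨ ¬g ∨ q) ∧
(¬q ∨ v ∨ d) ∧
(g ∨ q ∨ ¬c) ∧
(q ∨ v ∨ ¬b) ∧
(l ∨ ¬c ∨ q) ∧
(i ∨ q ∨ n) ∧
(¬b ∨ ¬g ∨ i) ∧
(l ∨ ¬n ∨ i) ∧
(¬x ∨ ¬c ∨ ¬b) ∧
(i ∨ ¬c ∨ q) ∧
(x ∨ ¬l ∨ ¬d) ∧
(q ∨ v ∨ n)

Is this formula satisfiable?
Yes

Yes, the formula is satisfiable.

One satisfying assignment is: n=False, d=False, g=False, v=True, x=False, q=True, b=True, l=True, i=True, c=False

Verification: With this assignment, all 43 clauses evaluate to true.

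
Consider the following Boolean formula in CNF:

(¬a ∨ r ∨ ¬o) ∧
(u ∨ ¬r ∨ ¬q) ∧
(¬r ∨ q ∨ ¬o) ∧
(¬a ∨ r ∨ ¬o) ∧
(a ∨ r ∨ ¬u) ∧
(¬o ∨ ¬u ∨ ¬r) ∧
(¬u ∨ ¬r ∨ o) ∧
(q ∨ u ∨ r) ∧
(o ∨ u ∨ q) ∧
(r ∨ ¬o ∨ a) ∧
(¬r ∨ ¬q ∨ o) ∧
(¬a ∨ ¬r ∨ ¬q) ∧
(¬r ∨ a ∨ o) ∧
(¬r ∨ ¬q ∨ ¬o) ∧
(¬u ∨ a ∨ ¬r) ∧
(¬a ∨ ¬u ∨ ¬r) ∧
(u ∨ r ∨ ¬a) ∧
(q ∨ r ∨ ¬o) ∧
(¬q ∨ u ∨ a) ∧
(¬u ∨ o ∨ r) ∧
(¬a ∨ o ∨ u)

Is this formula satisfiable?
No

No, the formula is not satisfiable.

No assignment of truth values to the variables can make all 21 clauses true simultaneously.

The formula is UNSAT (unsatisfiable).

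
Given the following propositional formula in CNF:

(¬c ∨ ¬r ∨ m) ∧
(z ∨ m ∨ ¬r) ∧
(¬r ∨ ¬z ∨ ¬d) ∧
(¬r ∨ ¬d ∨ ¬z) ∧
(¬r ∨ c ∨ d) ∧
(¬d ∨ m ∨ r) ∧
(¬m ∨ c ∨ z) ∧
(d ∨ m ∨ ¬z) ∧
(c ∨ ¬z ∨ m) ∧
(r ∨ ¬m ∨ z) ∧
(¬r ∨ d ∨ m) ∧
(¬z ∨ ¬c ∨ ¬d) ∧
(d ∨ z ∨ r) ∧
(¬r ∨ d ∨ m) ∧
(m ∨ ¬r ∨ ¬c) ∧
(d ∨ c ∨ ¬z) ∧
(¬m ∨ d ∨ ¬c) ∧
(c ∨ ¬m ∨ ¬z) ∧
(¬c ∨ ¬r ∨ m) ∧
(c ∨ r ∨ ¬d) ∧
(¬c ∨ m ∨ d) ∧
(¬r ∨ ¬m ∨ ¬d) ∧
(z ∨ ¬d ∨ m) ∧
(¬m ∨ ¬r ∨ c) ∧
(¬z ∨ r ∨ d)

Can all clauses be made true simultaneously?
No

No, the formula is not satisfiable.

No assignment of truth values to the variables can make all 25 clauses true simultaneously.

The formula is UNSAT (unsatisfiable).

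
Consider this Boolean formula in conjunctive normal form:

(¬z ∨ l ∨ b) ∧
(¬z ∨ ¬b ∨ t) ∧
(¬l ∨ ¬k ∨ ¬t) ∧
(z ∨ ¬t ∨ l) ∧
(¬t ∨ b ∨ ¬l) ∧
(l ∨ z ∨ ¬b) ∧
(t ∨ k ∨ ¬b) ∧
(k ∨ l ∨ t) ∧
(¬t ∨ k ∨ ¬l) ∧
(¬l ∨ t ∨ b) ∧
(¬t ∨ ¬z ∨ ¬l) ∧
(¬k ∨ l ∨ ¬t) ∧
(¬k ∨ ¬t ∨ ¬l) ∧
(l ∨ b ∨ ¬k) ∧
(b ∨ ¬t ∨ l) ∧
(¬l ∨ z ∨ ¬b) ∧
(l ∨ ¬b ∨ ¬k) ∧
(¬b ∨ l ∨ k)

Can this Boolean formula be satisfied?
No

No, the formula is not satisfiable.

No assignment of truth values to the variables can make all 18 clauses true simultaneously.

The formula is UNSAT (unsatisfiable).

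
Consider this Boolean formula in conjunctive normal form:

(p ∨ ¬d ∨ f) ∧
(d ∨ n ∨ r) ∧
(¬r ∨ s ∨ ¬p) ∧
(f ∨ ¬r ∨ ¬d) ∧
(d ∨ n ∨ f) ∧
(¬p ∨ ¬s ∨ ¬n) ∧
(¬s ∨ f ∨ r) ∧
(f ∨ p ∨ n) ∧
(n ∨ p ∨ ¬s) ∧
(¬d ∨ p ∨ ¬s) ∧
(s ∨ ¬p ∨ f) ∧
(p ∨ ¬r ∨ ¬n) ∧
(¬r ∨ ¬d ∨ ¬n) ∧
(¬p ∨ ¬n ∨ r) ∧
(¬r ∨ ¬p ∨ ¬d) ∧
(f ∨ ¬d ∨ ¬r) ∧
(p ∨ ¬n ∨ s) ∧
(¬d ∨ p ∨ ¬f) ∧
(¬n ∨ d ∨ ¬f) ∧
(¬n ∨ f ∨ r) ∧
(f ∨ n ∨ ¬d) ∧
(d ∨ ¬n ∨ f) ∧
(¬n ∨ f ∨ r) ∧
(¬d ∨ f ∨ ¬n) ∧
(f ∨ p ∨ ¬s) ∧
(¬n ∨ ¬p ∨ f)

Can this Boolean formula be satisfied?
Yes

Yes, the formula is satisfiable.

One satisfying assignment is: p=True, f=True, n=False, s=False, d=True, r=False

Verification: With this assignment, all 26 clauses evaluate to true.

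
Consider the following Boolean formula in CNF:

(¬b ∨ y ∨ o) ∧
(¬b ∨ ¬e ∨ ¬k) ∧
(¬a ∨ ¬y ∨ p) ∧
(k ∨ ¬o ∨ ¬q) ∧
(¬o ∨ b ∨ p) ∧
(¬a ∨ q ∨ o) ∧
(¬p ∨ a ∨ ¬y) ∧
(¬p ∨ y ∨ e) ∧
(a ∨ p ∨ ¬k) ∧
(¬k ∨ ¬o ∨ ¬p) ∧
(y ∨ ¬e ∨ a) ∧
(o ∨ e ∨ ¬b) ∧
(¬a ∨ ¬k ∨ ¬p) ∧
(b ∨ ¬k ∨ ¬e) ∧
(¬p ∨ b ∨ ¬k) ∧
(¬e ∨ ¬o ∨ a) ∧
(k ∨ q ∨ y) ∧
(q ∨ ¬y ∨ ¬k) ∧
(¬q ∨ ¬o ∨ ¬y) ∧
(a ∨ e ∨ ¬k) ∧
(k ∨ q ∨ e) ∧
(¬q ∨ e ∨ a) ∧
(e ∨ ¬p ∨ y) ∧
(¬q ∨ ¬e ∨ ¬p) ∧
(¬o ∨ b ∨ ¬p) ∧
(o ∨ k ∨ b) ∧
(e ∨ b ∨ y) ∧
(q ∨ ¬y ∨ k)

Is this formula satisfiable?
Yes

Yes, the formula is satisfiable.

One satisfying assignment is: a=True, q=False, p=False, o=True, b=True, k=True, y=False, e=False

Verification: With this assignment, all 28 clauses evaluate to true.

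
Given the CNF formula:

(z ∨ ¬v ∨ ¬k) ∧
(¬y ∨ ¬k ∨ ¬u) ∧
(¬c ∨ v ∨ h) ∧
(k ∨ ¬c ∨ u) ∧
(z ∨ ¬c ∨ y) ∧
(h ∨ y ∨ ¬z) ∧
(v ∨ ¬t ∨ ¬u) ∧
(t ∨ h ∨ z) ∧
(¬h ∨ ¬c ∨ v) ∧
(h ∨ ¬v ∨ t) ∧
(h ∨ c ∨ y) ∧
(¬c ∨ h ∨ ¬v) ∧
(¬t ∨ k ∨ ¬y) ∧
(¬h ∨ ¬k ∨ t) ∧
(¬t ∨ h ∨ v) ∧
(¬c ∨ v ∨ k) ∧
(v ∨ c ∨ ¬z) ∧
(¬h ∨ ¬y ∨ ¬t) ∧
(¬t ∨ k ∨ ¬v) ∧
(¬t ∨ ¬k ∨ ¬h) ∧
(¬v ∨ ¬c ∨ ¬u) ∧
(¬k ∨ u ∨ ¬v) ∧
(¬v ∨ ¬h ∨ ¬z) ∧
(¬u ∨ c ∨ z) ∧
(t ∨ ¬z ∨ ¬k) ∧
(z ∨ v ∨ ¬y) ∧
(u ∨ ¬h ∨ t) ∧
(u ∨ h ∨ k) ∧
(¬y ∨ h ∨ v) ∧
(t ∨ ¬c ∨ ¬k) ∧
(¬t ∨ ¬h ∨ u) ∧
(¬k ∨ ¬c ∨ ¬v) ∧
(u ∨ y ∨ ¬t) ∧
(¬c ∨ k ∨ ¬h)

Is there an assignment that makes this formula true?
No

No, the formula is not satisfiable.

No assignment of truth values to the variables can make all 34 clauses true simultaneously.

The formula is UNSAT (unsatisfiable).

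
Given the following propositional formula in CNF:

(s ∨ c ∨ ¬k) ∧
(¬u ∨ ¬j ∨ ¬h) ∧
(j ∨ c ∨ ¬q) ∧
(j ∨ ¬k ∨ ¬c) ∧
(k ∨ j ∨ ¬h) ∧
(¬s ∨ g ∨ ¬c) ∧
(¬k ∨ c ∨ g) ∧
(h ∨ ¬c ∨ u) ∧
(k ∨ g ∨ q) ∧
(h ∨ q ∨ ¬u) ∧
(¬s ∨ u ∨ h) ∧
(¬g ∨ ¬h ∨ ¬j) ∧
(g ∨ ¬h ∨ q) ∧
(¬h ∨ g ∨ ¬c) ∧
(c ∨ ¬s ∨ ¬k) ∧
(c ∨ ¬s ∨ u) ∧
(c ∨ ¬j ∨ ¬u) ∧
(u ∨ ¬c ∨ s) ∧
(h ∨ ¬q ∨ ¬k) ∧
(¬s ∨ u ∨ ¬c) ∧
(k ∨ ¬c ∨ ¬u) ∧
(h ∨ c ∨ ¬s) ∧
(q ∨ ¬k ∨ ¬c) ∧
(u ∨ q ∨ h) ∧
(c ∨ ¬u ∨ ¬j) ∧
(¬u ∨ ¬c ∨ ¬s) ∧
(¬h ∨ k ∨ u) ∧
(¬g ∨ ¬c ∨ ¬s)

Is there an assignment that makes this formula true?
Yes

Yes, the formula is satisfiable.

One satisfying assignment is: j=True, h=False, u=False, q=True, s=False, k=False, g=False, c=False

Verification: With this assignment, all 28 clauses evaluate to true.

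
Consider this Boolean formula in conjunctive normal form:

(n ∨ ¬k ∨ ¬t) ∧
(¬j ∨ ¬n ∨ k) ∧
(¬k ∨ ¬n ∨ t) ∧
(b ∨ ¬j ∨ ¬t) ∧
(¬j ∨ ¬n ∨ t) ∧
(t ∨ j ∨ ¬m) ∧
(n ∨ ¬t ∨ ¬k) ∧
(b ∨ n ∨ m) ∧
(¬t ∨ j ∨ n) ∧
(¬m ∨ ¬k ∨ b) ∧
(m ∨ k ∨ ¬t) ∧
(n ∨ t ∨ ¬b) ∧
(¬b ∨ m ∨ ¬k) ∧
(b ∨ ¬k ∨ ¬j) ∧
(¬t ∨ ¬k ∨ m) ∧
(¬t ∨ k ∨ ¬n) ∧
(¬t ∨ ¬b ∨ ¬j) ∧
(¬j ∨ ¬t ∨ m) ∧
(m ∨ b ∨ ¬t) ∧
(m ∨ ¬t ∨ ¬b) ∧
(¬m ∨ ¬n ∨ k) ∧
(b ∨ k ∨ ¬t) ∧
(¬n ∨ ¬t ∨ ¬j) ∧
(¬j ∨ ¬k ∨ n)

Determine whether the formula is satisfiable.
Yes

Yes, the formula is satisfiable.

One satisfying assignment is: n=True, m=False, j=False, t=False, b=False, k=False

Verification: With this assignment, all 24 clauses evaluate to true.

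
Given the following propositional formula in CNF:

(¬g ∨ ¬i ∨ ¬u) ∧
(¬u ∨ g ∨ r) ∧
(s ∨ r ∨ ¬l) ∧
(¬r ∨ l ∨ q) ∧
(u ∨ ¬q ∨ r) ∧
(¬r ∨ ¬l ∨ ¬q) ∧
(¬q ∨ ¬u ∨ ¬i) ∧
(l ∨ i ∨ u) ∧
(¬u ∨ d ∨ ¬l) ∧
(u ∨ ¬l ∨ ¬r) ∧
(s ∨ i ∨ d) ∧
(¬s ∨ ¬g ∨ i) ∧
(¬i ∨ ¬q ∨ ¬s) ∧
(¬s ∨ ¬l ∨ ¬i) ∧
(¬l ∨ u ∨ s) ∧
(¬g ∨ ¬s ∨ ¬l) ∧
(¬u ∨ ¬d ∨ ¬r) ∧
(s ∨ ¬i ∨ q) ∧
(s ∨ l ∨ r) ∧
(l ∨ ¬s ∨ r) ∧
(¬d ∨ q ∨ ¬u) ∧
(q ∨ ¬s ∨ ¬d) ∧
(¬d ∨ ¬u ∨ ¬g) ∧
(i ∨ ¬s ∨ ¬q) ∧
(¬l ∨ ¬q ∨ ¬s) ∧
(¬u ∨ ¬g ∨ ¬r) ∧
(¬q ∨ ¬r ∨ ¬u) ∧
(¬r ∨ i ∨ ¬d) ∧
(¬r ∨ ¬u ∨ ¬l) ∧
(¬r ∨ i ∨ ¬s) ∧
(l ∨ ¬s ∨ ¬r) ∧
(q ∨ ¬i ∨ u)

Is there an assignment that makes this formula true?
Yes

Yes, the formula is satisfiable.

One satisfying assignment is: s=False, q=True, u=False, r=True, l=False, d=False, i=True, g=False

Verification: With this assignment, all 32 clauses evaluate to true.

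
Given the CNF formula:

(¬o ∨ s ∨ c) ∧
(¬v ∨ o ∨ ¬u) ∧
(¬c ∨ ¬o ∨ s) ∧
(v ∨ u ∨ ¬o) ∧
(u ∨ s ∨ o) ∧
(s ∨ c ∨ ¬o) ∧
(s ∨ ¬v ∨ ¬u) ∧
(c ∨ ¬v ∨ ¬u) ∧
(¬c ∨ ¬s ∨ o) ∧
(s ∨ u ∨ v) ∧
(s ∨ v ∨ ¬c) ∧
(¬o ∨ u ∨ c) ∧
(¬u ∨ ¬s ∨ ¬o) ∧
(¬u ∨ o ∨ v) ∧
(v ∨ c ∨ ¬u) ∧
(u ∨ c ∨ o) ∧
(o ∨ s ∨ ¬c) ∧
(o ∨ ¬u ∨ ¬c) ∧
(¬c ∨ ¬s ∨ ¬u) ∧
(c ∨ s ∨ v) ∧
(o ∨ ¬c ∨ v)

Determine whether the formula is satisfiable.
Yes

Yes, the formula is satisfiable.

One satisfying assignment is: c=True, u=False, o=True, s=True, v=True

Verification: With this assignment, all 21 clauses evaluate to true.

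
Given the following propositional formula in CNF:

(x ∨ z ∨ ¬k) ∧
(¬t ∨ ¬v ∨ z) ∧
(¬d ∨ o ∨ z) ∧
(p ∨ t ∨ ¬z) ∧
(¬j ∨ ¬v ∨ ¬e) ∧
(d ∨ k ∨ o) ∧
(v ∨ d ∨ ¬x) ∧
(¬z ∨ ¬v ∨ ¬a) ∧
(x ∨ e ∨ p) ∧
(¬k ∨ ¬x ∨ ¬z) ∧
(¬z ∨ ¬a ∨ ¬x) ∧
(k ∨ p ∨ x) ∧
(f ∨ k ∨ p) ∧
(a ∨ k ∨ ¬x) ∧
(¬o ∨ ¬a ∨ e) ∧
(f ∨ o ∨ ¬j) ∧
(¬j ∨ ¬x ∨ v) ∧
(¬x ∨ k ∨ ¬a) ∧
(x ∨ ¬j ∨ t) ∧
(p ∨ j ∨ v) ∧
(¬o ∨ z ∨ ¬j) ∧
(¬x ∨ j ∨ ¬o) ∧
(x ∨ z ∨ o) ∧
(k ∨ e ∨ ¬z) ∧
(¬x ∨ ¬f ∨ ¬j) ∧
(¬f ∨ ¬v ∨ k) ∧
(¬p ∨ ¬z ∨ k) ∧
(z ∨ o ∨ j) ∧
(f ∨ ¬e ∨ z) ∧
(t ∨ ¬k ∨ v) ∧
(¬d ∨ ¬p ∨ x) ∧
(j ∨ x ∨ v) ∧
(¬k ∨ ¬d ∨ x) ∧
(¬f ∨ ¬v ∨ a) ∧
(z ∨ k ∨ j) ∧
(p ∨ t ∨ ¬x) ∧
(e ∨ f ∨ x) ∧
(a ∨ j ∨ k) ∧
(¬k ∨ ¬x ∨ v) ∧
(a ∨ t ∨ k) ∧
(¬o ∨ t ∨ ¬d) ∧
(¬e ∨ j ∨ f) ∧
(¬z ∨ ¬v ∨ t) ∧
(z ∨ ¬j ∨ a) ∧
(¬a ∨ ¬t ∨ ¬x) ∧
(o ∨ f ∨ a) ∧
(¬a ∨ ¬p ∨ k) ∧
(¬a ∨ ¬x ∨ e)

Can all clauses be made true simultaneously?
Yes

Yes, the formula is satisfiable.

One satisfying assignment is: a=False, f=True, x=False, z=True, p=True, v=False, k=True, d=False, e=False, j=True, o=False, t=True

Verification: With this assignment, all 48 clauses evaluate to true.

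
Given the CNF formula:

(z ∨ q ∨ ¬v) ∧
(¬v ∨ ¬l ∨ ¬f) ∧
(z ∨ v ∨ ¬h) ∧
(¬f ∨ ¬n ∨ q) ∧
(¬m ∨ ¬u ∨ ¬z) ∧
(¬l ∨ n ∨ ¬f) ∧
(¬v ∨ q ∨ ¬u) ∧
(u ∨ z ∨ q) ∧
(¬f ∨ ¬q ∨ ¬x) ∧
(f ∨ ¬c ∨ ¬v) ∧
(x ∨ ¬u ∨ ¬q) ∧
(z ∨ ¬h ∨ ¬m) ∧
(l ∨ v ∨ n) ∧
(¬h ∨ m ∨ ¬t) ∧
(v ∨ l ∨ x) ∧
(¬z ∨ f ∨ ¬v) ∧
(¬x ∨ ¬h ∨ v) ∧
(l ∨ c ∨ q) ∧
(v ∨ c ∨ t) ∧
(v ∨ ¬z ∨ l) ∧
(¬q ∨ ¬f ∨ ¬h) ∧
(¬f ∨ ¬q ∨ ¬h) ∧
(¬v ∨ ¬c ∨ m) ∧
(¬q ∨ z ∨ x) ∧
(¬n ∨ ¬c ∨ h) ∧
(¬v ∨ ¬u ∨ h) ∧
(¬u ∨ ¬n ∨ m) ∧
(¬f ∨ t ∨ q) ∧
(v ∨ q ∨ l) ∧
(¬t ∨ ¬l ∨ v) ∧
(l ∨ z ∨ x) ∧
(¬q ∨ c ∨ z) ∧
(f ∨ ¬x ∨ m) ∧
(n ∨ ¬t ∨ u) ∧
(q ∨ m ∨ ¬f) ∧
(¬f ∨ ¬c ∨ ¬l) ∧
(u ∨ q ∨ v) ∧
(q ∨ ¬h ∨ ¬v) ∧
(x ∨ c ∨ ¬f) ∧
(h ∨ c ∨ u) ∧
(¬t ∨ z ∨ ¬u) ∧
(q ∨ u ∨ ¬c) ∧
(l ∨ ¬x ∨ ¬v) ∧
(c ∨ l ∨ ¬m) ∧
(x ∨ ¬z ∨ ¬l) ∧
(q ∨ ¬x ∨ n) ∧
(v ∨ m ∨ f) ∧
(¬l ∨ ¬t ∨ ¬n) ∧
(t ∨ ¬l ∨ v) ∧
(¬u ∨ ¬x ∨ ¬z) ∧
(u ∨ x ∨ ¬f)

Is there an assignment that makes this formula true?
No

No, the formula is not satisfiable.

No assignment of truth values to the variables can make all 51 clauses true simultaneously.

The formula is UNSAT (unsatisfiable).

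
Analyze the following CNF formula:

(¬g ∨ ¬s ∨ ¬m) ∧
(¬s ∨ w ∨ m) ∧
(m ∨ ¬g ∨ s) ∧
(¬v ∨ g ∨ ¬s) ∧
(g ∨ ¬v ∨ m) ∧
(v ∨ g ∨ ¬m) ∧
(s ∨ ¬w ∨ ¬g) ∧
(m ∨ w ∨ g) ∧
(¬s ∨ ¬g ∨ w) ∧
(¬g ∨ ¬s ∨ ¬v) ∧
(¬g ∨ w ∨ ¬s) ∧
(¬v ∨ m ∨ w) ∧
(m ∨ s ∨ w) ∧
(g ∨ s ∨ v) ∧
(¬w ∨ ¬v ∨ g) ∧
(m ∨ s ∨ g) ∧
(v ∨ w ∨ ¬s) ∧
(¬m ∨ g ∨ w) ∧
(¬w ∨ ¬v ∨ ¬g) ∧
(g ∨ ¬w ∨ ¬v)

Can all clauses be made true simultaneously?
Yes

Yes, the formula is satisfiable.

One satisfying assignment is: m=True, g=True, v=False, s=False, w=False

Verification: With this assignment, all 20 clauses evaluate to true.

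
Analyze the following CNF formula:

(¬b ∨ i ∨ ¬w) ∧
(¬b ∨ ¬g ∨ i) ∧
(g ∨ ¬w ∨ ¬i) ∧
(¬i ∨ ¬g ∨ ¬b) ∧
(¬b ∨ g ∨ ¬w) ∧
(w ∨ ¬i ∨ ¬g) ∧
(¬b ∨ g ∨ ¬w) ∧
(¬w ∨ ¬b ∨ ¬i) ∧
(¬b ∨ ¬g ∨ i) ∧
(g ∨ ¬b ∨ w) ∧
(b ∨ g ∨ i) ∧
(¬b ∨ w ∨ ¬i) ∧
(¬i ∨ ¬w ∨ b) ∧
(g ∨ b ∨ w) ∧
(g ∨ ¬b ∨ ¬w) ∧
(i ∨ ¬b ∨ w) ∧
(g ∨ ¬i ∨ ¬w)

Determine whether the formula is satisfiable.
Yes

Yes, the formula is satisfiable.

One satisfying assignment is: w=True, b=False, i=False, g=True

Verification: With this assignment, all 17 clauses evaluate to true.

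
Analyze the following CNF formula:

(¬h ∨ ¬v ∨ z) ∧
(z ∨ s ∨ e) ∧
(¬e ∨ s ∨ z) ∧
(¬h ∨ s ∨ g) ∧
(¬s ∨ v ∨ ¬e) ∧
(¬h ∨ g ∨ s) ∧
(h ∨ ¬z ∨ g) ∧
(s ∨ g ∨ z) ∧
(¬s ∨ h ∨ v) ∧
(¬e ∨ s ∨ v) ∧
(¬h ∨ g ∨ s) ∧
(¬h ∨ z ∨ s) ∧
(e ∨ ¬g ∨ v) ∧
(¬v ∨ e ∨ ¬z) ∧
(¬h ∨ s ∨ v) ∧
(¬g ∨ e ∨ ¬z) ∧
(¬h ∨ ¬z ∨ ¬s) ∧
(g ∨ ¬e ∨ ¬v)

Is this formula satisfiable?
Yes

Yes, the formula is satisfiable.

One satisfying assignment is: s=False, g=True, e=True, h=False, v=True, z=True

Verification: With this assignment, all 18 clauses evaluate to true.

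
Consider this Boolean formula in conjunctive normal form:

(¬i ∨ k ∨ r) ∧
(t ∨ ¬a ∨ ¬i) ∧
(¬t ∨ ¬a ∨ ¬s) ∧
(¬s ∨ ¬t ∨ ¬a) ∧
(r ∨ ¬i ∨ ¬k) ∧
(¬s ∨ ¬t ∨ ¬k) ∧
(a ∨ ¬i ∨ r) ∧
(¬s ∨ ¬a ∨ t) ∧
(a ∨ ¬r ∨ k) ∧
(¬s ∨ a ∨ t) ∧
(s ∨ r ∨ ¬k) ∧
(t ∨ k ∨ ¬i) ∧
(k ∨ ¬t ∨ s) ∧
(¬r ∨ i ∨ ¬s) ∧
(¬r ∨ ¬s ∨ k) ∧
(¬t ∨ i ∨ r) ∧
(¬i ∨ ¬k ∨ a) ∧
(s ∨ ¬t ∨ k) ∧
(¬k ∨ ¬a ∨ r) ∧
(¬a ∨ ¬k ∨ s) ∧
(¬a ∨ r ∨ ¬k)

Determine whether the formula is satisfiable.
Yes

Yes, the formula is satisfiable.

One satisfying assignment is: k=False, i=False, t=False, s=False, a=False, r=False

Verification: With this assignment, all 21 clauses evaluate to true.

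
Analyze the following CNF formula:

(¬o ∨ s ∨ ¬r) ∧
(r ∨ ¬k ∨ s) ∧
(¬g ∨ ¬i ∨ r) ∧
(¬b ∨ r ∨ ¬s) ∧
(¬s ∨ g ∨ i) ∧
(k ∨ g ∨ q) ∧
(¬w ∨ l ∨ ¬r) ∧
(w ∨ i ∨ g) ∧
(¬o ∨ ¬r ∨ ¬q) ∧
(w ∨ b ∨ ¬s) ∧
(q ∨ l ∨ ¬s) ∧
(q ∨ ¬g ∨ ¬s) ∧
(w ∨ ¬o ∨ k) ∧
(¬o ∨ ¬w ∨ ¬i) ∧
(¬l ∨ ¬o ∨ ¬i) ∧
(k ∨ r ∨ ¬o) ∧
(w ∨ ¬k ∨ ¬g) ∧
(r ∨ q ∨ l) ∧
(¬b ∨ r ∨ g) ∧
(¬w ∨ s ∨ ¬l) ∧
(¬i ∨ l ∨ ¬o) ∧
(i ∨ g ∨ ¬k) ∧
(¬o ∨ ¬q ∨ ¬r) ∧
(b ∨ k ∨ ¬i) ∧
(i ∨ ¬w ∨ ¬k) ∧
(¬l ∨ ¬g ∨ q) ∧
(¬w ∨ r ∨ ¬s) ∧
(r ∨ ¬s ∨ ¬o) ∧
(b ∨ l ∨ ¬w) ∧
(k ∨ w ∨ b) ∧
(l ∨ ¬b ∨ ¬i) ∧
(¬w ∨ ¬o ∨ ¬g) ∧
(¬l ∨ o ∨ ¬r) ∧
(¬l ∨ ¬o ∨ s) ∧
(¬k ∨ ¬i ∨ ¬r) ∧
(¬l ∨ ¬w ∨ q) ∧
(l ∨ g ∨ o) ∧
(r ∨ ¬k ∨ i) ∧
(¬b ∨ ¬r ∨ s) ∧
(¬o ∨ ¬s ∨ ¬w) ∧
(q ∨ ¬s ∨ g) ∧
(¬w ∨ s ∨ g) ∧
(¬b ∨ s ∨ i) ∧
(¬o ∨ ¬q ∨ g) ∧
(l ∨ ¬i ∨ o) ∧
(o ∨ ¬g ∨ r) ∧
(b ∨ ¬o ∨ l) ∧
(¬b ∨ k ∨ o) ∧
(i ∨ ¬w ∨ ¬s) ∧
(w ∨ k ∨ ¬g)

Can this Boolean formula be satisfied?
No

No, the formula is not satisfiable.

No assignment of truth values to the variables can make all 50 clauses true simultaneously.

The formula is UNSAT (unsatisfiable).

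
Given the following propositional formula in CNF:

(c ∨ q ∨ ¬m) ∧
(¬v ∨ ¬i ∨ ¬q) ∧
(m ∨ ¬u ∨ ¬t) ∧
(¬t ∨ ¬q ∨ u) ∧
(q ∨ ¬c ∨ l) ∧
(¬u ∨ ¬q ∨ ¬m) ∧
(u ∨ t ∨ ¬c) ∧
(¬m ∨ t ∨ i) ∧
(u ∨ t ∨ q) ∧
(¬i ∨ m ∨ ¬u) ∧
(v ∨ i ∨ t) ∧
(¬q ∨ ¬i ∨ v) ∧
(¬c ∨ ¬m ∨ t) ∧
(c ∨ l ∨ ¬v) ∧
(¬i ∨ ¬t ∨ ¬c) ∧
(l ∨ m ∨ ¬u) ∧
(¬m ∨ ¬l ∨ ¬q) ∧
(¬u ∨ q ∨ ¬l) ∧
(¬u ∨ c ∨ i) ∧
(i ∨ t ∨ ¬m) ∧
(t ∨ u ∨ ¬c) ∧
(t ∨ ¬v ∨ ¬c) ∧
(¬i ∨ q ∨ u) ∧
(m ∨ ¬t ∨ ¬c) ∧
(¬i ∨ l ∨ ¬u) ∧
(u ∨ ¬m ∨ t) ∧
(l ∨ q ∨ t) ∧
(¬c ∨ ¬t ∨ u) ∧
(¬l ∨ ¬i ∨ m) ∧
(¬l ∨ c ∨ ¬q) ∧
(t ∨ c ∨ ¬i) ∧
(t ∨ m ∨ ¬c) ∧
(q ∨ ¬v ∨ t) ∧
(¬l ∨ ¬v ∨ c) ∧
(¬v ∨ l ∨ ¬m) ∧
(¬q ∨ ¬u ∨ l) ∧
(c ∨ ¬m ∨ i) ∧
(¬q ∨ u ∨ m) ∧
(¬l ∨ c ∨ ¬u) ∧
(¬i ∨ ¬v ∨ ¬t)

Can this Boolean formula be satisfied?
Yes

Yes, the formula is satisfiable.

One satisfying assignment is: c=False, i=False, u=False, l=False, m=False, v=False, t=True, q=False

Verification: With this assignment, all 40 clauses evaluate to true.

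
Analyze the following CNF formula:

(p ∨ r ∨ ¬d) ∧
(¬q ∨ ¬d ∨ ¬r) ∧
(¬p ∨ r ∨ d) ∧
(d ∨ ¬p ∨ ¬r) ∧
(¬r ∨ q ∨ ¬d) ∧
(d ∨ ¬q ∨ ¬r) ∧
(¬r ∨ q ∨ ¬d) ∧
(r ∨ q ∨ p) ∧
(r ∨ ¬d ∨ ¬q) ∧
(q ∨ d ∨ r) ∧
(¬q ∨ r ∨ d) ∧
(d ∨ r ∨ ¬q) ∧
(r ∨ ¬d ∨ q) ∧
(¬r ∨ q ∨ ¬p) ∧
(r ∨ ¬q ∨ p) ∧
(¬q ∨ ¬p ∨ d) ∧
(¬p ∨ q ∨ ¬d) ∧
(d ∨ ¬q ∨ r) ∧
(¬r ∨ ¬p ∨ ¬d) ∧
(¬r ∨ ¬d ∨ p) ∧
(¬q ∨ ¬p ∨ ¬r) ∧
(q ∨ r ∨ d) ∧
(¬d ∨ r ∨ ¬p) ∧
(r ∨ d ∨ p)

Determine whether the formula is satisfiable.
Yes

Yes, the formula is satisfiable.

One satisfying assignment is: p=False, r=True, d=False, q=False

Verification: With this assignment, all 24 clauses evaluate to true.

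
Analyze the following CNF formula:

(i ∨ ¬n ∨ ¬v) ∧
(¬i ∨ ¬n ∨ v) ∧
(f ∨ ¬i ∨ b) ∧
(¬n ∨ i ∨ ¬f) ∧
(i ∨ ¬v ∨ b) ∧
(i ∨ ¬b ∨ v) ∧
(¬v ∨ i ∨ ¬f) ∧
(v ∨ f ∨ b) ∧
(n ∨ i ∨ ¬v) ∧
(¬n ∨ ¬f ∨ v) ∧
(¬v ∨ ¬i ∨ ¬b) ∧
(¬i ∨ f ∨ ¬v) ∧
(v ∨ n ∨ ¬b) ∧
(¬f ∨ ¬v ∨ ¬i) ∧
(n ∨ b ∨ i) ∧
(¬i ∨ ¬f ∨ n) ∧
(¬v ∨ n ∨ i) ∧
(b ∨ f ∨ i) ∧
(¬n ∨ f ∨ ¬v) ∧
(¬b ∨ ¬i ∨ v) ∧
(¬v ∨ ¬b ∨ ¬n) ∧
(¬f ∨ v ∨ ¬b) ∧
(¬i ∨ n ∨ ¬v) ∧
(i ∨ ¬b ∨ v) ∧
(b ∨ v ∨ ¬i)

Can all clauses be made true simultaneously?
No

No, the formula is not satisfiable.

No assignment of truth values to the variables can make all 25 clauses true simultaneously.

The formula is UNSAT (unsatisfiable).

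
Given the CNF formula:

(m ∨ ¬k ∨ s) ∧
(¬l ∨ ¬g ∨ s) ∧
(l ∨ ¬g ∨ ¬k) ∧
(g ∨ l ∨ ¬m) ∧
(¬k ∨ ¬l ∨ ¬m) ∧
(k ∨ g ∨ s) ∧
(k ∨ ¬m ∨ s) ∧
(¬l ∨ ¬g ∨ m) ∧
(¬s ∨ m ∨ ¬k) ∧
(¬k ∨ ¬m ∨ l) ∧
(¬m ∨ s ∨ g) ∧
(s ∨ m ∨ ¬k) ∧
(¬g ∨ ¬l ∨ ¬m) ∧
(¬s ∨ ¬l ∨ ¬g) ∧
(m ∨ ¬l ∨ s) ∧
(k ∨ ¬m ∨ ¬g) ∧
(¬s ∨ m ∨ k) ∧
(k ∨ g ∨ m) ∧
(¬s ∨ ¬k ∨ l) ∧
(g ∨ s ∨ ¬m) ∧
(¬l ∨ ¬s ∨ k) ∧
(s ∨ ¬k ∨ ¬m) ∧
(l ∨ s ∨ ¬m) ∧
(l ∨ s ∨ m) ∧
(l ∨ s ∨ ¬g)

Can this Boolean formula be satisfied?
No

No, the formula is not satisfiable.

No assignment of truth values to the variables can make all 25 clauses true simultaneously.

The formula is UNSAT (unsatisfiable).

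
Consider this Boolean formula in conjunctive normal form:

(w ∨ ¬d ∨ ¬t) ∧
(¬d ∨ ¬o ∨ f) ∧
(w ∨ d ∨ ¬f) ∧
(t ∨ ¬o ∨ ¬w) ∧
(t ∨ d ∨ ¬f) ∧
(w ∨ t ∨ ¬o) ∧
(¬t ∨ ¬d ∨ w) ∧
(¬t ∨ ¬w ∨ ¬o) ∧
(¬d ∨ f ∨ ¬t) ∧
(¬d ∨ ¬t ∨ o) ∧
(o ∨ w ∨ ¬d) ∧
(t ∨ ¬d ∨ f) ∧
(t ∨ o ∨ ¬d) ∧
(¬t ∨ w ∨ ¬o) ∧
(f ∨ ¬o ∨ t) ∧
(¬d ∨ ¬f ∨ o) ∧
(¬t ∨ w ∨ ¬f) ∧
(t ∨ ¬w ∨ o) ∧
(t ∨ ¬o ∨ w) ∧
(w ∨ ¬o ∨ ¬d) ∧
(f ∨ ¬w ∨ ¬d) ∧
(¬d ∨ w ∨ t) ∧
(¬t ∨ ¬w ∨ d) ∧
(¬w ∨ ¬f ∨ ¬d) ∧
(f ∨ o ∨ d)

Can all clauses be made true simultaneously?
No

No, the formula is not satisfiable.

No assignment of truth values to the variables can make all 25 clauses true simultaneously.

The formula is UNSAT (unsatisfiable).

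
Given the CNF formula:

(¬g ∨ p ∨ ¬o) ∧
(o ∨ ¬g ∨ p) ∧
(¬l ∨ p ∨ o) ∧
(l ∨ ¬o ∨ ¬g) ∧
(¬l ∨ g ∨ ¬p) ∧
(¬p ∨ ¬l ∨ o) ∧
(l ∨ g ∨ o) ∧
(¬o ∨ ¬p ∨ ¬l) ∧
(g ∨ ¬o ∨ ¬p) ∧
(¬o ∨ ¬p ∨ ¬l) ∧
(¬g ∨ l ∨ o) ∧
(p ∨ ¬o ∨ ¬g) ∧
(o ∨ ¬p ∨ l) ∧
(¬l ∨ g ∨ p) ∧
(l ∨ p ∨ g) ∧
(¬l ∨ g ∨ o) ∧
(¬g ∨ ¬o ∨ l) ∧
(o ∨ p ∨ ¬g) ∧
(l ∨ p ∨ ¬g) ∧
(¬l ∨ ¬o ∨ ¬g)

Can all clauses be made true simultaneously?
No

No, the formula is not satisfiable.

No assignment of truth values to the variables can make all 20 clauses true simultaneously.

The formula is UNSAT (unsatisfiable).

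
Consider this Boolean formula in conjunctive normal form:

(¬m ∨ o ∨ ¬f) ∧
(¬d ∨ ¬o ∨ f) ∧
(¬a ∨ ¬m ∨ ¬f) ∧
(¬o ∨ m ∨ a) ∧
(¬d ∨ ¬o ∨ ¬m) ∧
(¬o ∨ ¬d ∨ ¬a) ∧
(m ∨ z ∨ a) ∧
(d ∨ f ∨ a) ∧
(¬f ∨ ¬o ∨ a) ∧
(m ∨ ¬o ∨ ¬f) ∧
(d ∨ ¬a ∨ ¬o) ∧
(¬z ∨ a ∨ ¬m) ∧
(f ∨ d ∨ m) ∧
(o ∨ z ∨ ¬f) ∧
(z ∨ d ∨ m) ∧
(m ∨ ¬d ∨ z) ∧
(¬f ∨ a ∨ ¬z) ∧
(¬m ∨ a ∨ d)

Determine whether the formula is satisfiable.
Yes

Yes, the formula is satisfiable.

One satisfying assignment is: f=False, m=True, o=False, d=True, z=False, a=False

Verification: With this assignment, all 18 clauses evaluate to true.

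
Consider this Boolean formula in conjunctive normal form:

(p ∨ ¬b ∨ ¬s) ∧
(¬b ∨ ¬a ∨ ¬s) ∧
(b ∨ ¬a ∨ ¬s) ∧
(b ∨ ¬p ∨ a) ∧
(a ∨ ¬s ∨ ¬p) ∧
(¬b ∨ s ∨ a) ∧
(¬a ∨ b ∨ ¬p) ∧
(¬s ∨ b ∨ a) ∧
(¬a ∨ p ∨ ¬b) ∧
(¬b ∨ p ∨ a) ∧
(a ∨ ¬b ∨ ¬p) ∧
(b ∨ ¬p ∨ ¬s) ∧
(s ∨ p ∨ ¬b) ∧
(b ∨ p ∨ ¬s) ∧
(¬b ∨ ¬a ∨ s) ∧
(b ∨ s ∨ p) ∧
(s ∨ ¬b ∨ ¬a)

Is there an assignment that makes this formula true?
No

No, the formula is not satisfiable.

No assignment of truth values to the variables can make all 17 clauses true simultaneously.

The formula is UNSAT (unsatisfiable).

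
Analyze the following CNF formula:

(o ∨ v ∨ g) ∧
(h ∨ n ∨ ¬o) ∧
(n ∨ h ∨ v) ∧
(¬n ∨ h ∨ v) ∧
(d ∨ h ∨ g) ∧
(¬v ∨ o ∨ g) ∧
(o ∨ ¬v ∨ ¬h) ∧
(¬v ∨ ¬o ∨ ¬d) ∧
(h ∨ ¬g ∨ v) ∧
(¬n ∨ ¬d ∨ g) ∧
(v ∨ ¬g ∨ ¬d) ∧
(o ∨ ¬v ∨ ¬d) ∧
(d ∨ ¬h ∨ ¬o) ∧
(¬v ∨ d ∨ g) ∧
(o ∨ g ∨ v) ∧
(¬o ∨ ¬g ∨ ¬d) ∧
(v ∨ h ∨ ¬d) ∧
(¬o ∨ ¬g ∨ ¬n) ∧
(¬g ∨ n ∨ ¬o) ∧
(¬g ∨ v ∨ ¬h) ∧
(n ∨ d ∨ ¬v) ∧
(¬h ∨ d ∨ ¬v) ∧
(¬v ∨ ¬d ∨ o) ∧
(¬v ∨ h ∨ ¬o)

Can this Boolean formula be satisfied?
Yes

Yes, the formula is satisfiable.

One satisfying assignment is: v=False, o=True, n=False, g=False, d=True, h=True

Verification: With this assignment, all 24 clauses evaluate to true.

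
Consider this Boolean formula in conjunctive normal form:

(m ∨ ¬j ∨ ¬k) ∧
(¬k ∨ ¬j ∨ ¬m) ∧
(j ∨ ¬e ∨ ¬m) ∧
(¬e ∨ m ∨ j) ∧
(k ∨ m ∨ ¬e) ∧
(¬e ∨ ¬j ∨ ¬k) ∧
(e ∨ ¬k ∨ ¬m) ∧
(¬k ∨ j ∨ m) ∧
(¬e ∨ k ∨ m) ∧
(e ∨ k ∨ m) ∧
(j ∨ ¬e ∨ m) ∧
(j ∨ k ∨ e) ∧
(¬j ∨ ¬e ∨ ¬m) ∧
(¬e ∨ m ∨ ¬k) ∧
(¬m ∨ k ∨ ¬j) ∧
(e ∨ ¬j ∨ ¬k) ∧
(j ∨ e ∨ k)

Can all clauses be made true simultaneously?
No

No, the formula is not satisfiable.

No assignment of truth values to the variables can make all 17 clauses true simultaneously.

The formula is UNSAT (unsatisfiable).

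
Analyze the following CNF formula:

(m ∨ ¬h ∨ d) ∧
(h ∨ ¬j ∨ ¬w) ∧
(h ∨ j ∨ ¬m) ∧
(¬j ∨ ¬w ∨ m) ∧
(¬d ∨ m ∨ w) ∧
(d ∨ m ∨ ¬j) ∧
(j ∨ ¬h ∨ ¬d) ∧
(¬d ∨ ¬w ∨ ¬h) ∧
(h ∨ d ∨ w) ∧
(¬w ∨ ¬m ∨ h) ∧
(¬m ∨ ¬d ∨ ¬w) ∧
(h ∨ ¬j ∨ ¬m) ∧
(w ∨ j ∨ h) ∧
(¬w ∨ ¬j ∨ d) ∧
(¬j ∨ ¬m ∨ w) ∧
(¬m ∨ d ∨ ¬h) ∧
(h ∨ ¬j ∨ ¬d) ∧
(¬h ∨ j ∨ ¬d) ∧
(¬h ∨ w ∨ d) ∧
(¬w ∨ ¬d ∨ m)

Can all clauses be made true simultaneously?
Yes

Yes, the formula is satisfiable.

One satisfying assignment is: j=False, w=True, m=False, h=False, d=False

Verification: With this assignment, all 20 clauses evaluate to true.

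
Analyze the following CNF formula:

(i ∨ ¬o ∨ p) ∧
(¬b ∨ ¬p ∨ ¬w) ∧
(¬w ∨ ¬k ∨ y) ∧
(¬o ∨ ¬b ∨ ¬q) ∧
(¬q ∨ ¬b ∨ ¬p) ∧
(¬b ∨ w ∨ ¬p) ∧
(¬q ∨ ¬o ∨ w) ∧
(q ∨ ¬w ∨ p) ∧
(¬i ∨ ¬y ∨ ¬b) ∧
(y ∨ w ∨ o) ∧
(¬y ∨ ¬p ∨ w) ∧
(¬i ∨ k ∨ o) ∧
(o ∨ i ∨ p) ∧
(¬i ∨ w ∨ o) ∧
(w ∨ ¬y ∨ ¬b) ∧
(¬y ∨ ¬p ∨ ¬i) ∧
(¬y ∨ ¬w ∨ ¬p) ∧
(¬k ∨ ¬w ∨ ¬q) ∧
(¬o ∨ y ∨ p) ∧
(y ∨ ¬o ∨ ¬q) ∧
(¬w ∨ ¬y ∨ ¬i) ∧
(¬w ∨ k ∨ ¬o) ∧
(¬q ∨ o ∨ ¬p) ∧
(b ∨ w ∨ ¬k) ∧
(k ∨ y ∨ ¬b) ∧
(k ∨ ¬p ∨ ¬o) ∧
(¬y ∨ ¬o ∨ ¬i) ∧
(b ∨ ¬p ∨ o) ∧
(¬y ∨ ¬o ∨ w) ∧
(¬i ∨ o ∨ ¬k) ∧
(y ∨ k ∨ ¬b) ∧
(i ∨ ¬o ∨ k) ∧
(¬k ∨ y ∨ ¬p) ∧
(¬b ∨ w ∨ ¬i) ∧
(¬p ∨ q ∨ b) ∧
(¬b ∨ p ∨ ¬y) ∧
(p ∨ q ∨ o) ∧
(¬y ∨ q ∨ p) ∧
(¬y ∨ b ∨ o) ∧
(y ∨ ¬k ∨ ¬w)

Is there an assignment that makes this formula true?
No

No, the formula is not satisfiable.

No assignment of truth values to the variables can make all 40 clauses true simultaneously.

The formula is UNSAT (unsatisfiable).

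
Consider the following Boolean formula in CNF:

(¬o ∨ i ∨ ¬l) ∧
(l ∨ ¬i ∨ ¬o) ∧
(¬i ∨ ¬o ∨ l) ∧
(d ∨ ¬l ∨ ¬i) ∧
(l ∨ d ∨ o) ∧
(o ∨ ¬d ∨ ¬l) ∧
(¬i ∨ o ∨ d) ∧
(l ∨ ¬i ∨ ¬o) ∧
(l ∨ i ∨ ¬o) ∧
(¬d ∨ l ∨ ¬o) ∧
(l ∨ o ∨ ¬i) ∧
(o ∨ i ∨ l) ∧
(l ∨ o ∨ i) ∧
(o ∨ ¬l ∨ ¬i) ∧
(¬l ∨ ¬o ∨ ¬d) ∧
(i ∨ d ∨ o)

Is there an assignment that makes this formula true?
No

No, the formula is not satisfiable.

No assignment of truth values to the variables can make all 16 clauses true simultaneously.

The formula is UNSAT (unsatisfiable).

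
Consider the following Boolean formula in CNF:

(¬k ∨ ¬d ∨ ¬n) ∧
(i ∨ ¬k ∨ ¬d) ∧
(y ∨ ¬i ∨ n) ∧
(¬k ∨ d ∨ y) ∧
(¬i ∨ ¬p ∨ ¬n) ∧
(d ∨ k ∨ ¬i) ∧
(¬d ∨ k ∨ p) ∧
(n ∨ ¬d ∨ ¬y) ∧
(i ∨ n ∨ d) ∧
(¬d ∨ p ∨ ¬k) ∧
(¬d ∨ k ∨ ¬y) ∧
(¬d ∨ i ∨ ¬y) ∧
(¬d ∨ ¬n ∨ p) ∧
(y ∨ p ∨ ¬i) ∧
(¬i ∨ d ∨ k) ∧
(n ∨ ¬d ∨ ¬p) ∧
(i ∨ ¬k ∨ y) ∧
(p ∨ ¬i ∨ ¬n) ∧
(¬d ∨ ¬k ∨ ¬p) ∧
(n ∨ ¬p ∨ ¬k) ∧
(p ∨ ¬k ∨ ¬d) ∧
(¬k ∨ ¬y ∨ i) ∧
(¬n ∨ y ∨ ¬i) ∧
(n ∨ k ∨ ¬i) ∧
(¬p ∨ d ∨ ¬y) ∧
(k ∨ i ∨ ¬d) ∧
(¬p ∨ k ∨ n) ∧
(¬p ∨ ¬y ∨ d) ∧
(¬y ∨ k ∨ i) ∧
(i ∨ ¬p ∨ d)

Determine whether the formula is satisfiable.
Yes

Yes, the formula is satisfiable.

One satisfying assignment is: n=True, d=False, y=False, k=False, i=False, p=False

Verification: With this assignment, all 30 clauses evaluate to true.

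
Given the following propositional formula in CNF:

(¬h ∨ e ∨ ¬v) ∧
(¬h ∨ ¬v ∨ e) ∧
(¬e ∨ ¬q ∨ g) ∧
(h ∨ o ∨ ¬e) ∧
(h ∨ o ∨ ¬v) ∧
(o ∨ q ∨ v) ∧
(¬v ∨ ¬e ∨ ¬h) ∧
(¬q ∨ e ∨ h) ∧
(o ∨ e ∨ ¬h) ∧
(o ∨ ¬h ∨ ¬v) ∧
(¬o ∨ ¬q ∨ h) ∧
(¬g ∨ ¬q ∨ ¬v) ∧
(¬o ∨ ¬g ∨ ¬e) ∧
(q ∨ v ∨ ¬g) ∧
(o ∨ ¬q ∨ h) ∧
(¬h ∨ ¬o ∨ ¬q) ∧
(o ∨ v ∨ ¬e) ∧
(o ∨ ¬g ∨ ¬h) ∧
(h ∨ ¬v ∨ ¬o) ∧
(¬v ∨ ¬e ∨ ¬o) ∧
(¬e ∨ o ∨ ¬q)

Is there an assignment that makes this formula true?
Yes

Yes, the formula is satisfiable.

One satisfying assignment is: o=True, g=False, e=False, v=False, q=False, h=False

Verification: With this assignment, all 21 clauses evaluate to true.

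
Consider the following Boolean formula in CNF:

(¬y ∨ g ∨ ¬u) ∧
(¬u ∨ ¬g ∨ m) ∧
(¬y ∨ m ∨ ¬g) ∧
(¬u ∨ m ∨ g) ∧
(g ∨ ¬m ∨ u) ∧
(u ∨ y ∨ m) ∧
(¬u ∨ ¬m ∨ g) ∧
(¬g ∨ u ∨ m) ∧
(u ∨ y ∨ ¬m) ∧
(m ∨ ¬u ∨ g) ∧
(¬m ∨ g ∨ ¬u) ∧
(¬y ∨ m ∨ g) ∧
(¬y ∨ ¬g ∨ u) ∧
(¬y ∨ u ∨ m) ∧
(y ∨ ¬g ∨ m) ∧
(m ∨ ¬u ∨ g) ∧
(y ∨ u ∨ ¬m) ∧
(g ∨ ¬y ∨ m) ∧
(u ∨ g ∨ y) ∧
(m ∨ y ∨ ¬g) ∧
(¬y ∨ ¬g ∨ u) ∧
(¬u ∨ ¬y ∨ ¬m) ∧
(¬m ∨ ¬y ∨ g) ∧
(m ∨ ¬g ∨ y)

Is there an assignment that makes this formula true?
Yes

Yes, the formula is satisfiable.

One satisfying assignment is: y=False, g=True, u=True, m=True

Verification: With this assignment, all 24 clauses evaluate to true.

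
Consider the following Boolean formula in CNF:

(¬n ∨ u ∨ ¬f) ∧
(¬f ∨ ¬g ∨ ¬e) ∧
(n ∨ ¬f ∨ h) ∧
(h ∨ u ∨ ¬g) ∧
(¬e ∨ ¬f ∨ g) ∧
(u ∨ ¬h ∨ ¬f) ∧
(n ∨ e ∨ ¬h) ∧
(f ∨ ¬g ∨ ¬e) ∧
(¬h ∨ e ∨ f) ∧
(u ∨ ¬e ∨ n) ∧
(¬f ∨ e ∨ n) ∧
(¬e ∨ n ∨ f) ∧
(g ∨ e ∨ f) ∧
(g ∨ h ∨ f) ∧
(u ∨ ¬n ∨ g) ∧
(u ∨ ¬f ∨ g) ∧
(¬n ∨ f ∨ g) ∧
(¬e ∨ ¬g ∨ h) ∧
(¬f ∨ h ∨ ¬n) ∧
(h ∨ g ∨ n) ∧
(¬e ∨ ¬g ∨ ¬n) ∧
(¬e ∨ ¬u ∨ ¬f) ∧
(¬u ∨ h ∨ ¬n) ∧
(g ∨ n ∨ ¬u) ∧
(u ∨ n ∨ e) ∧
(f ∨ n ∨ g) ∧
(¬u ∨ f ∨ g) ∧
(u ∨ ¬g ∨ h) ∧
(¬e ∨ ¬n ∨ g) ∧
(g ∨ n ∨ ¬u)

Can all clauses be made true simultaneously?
Yes

Yes, the formula is satisfiable.

One satisfying assignment is: h=False, f=False, n=False, e=False, g=True, u=True

Verification: With this assignment, all 30 clauses evaluate to true.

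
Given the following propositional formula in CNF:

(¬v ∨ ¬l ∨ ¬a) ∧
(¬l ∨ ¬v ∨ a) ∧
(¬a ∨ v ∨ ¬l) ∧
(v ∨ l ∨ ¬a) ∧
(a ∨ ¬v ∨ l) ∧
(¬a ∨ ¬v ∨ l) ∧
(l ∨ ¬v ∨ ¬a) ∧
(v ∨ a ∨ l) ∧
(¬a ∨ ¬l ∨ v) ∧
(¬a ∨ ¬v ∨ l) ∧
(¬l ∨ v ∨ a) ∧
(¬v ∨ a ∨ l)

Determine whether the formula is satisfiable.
No

No, the formula is not satisfiable.

No assignment of truth values to the variables can make all 12 clauses true simultaneously.

The formula is UNSAT (unsatisfiable).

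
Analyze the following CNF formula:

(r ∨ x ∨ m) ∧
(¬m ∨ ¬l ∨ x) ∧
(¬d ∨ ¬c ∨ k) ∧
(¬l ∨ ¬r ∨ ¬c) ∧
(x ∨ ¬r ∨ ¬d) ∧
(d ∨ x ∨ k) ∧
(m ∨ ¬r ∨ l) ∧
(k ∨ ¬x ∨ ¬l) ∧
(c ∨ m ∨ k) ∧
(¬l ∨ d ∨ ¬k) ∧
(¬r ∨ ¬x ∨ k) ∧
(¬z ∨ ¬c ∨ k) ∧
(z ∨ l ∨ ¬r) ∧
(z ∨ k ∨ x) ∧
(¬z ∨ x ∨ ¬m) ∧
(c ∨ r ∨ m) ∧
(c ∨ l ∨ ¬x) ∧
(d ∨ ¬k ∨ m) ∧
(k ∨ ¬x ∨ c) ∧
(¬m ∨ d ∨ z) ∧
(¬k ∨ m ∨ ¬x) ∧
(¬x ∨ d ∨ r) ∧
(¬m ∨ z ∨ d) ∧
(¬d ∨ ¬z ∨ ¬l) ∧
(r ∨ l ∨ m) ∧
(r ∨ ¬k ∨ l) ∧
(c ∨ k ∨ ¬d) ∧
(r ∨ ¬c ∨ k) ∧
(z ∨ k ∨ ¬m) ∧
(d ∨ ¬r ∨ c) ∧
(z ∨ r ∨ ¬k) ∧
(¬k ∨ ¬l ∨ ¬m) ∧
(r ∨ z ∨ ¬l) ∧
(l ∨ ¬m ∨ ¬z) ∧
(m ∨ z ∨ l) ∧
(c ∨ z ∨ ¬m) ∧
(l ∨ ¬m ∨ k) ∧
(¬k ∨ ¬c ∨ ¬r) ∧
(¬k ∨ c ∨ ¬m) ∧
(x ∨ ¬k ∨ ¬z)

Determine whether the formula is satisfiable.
No

No, the formula is not satisfiable.

No assignment of truth values to the variables can make all 40 clauses true simultaneously.

The formula is UNSAT (unsatisfiable).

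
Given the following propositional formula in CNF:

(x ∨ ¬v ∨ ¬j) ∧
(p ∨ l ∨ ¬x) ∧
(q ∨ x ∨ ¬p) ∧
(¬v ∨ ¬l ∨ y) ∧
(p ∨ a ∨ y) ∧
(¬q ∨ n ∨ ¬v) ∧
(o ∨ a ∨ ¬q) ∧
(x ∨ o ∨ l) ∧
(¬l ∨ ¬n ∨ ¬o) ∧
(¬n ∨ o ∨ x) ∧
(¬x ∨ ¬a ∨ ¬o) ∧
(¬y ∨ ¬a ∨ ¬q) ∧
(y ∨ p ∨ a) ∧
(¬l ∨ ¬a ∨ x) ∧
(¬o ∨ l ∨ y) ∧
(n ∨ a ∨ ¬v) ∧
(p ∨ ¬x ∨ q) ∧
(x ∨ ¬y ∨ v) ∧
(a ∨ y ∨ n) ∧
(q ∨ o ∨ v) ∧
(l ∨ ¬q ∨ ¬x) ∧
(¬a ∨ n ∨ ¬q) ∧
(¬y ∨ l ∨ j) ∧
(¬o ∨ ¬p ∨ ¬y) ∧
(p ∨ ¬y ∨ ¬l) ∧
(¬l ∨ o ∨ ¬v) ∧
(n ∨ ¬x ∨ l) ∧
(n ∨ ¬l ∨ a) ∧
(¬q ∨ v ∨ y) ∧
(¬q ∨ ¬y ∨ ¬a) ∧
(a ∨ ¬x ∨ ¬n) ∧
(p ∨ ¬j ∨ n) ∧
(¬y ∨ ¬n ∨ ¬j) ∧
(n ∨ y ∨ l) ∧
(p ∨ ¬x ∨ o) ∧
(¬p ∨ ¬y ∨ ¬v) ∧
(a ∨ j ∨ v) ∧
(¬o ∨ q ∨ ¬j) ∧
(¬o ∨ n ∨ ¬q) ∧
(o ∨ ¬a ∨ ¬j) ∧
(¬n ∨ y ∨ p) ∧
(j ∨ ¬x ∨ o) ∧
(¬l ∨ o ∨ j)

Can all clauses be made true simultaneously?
No

No, the formula is not satisfiable.

No assignment of truth values to the variables can make all 43 clauses true simultaneously.

The formula is UNSAT (unsatisfiable).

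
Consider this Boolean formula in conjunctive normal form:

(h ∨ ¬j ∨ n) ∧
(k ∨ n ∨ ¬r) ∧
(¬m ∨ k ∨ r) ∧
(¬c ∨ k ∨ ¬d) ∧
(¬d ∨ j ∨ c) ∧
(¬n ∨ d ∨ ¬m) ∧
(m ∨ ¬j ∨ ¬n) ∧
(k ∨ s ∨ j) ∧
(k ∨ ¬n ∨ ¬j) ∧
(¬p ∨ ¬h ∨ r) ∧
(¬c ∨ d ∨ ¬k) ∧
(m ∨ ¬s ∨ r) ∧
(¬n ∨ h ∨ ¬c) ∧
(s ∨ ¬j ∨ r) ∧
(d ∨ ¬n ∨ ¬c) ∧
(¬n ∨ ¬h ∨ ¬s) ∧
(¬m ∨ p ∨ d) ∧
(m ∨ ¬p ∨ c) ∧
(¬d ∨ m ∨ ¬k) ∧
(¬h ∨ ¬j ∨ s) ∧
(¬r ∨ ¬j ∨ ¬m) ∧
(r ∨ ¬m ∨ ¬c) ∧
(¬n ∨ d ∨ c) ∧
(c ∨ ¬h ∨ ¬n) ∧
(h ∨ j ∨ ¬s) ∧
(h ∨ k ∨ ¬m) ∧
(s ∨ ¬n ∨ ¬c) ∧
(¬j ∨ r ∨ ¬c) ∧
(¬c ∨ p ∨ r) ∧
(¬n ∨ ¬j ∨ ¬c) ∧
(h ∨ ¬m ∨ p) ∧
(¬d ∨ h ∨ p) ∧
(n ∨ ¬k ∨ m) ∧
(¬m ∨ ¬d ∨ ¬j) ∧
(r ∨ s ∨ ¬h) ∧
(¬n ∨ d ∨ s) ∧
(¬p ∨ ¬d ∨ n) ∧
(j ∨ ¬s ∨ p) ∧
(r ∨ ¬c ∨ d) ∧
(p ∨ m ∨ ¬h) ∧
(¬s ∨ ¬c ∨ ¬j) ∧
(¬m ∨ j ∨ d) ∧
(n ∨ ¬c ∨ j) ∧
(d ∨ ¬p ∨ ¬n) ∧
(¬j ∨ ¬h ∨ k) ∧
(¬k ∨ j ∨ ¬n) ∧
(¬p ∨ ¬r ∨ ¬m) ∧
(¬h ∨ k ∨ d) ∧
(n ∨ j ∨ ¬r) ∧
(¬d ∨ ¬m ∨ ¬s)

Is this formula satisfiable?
No

No, the formula is not satisfiable.

No assignment of truth values to the variables can make all 50 clauses true simultaneously.

The formula is UNSAT (unsatisfiable).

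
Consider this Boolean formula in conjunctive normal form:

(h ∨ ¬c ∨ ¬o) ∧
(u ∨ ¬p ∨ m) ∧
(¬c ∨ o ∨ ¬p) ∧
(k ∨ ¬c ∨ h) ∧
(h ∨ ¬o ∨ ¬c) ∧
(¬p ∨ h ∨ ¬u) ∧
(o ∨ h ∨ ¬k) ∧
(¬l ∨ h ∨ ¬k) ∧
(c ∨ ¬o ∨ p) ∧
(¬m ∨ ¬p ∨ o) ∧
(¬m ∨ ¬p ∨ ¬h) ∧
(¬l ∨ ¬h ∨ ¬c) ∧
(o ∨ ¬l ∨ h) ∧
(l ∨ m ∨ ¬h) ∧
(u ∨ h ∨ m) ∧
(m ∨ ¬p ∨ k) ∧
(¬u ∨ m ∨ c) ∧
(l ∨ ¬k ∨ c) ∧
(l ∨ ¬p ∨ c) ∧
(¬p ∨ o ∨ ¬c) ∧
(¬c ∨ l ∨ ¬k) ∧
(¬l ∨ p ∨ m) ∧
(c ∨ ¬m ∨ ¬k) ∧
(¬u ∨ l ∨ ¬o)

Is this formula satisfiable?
Yes

Yes, the formula is satisfiable.

One satisfying assignment is: u=False, k=False, m=True, h=True, p=False, c=False, o=False, l=False

Verification: With this assignment, all 24 clauses evaluate to true.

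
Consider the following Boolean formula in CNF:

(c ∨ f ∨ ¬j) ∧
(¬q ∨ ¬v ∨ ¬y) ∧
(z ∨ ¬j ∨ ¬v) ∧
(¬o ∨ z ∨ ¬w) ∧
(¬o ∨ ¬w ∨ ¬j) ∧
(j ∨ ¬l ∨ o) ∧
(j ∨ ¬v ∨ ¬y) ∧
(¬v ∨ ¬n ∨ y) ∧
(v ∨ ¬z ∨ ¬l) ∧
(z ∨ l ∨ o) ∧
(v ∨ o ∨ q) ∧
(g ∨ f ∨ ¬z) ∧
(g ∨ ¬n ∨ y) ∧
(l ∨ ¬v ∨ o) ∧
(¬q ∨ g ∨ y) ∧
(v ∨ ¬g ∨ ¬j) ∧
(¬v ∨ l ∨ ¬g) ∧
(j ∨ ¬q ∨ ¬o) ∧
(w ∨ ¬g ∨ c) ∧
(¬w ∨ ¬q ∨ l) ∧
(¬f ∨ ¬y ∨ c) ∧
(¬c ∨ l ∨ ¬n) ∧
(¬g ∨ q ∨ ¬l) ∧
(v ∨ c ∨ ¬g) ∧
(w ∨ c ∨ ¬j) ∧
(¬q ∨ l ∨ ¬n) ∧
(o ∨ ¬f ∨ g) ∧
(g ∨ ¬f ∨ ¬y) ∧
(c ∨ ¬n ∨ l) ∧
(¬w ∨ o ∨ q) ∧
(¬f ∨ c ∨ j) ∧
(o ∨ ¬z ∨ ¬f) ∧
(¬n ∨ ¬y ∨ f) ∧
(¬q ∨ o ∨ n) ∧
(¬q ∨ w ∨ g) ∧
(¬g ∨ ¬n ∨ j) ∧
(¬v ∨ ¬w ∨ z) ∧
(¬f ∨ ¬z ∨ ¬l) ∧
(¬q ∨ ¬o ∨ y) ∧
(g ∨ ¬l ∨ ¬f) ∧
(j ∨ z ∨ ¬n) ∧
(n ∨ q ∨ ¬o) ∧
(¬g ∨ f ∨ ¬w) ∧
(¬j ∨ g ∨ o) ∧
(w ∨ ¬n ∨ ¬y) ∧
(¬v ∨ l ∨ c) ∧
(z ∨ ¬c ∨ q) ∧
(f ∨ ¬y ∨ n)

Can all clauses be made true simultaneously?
No

No, the formula is not satisfiable.

No assignment of truth values to the variables can make all 48 clauses true simultaneously.

The formula is UNSAT (unsatisfiable).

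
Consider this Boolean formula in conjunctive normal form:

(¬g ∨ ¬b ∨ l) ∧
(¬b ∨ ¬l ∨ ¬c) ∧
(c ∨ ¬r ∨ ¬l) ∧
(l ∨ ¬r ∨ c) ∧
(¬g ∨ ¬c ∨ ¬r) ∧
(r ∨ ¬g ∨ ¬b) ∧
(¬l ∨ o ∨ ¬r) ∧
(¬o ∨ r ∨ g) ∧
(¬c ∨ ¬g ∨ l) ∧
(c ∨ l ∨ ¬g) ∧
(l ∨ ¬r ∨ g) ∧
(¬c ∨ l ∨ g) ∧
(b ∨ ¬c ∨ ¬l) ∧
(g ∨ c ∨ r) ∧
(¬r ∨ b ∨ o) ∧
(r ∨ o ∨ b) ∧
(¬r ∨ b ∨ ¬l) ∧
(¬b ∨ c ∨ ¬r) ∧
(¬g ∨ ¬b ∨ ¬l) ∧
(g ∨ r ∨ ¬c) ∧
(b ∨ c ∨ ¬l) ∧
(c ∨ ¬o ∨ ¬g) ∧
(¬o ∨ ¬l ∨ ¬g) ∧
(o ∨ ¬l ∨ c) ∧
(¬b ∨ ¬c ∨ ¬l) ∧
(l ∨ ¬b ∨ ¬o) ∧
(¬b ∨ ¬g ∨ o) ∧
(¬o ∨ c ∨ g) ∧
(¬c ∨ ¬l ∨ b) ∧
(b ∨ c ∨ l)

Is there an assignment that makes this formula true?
No

No, the formula is not satisfiable.

No assignment of truth values to the variables can make all 30 clauses true simultaneously.

The formula is UNSAT (unsatisfiable).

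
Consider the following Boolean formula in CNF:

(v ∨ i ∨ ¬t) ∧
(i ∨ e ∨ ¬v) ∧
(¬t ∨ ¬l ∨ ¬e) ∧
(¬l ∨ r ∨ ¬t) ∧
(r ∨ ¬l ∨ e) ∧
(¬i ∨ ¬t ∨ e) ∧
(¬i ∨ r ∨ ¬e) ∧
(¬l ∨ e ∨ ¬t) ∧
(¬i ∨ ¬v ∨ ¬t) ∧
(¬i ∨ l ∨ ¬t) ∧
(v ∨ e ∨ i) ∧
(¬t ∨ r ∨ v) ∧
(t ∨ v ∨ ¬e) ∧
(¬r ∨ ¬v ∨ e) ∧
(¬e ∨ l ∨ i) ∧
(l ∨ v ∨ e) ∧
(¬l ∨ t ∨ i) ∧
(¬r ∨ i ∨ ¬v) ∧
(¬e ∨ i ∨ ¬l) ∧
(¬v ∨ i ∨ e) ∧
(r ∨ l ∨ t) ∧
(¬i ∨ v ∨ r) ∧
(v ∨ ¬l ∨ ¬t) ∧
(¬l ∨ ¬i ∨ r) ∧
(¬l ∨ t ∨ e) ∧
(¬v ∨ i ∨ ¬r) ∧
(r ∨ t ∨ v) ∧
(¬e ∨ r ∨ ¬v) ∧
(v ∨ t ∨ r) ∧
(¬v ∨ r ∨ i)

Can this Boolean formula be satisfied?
Yes

Yes, the formula is satisfiable.

One satisfying assignment is: v=True, i=True, l=False, t=False, r=True, e=True

Verification: With this assignment, all 30 clauses evaluate to true.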